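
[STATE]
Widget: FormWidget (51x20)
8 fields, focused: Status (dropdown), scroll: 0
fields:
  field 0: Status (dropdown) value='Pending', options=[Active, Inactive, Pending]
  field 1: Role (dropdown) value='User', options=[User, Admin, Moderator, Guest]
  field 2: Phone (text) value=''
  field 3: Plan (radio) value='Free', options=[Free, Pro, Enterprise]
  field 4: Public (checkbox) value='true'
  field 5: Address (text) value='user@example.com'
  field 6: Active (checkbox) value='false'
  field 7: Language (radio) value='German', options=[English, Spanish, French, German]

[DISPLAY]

> Status:     [Pending                           ▼]
  Role:       [User                              ▼]
  Phone:      [                                   ]
  Plan:       (●) Free  ( ) Pro  ( ) Enterprise    
  Public:     [x]                                  
  Address:    [user@example.com                   ]
  Active:     [ ]                                  
  Language:   ( ) English  ( ) Spanish  ( ) French 
                                                   
                                                   
                                                   
                                                   
                                                   
                                                   
                                                   
                                                   
                                                   
                                                   
                                                   
                                                   


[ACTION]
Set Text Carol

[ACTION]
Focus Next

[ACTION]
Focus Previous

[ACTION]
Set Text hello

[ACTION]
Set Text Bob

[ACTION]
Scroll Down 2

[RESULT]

  Phone:      [                                   ]
  Plan:       (●) Free  ( ) Pro  ( ) Enterprise    
  Public:     [x]                                  
  Address:    [user@example.com                   ]
  Active:     [ ]                                  
  Language:   ( ) English  ( ) Spanish  ( ) French 
                                                   
                                                   
                                                   
                                                   
                                                   
                                                   
                                                   
                                                   
                                                   
                                                   
                                                   
                                                   
                                                   
                                                   


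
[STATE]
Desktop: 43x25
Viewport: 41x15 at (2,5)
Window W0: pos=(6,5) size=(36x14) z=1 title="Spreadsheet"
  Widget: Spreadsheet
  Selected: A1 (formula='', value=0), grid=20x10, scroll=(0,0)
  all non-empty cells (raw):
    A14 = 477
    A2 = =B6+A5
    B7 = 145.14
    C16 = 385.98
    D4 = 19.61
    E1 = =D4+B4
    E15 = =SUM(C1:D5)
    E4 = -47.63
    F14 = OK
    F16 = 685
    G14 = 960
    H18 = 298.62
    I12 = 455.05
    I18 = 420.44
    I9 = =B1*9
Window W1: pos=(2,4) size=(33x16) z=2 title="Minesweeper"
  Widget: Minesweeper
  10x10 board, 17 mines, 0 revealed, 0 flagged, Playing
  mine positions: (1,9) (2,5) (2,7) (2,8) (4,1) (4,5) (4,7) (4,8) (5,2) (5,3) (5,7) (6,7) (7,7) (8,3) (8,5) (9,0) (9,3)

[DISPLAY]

┃ Minesweeper                   ┃━━━━━━┓ 
┠───────────────────────────────┨      ┃ 
┃■■■■■■■■■■                     ┃──────┨ 
┃■■■■■■■■■■                     ┃      ┃ 
┃■■■■■■■■■■                     ┃   D  ┃ 
┃■■■■■■■■■■                     ┃------┃ 
┃■■■■■■■■■■                     ┃      ┃ 
┃■■■■■■■■■■                     ┃      ┃ 
┃■■■■■■■■■■                     ┃      ┃ 
┃■■■■■■■■■■                     ┃   19.┃ 
┃■■■■■■■■■■                     ┃      ┃ 
┃■■■■■■■■■■                     ┃      ┃ 
┃                               ┃      ┃ 
┃                               ┃━━━━━━┛ 
┗━━━━━━━━━━━━━━━━━━━━━━━━━━━━━━━┛        


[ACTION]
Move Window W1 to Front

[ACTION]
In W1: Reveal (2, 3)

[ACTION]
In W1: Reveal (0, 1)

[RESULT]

┃ Minesweeper                   ┃━━━━━━┓ 
┠───────────────────────────────┨      ┃ 
┃        1■                     ┃──────┨ 
┃    11223■                     ┃      ┃ 
┃    1■■■■■                     ┃   D  ┃ 
┃111 2■■■■■                     ┃------┃ 
┃■■322■■■■■                     ┃      ┃ 
┃■■■■■■■■■■                     ┃      ┃ 
┃■■■■■■■■■■                     ┃      ┃ 
┃■■■■■■■■■■                     ┃   19.┃ 
┃■■■■■■■■■■                     ┃      ┃ 
┃■■■■■■■■■■                     ┃      ┃ 
┃                               ┃      ┃ 
┃                               ┃━━━━━━┛ 
┗━━━━━━━━━━━━━━━━━━━━━━━━━━━━━━━┛        


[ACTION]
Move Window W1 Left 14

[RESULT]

Minesweeper                   ┃━━━━━━━━┓ 
──────────────────────────────┨        ┃ 
       1■                     ┃────────┨ 
   11223■                     ┃        ┃ 
   1■■■■■                     ┃     D  ┃ 
11 2■■■■■                     ┃--------┃ 
■322■■■■■                     ┃ 0      ┃ 
■■■■■■■■■                     ┃ 0      ┃ 
■■■■■■■■■                     ┃ 0      ┃ 
■■■■■■■■■                     ┃ 0   19.┃ 
■■■■■■■■■                     ┃ 0      ┃ 
■■■■■■■■■                     ┃ 0      ┃ 
                              ┃ 0      ┃ 
                              ┃━━━━━━━━┛ 
━━━━━━━━━━━━━━━━━━━━━━━━━━━━━━┛          


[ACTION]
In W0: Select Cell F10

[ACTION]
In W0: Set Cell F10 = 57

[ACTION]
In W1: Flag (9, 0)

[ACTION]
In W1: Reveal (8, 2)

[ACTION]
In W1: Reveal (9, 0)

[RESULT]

Minesweeper                   ┃━━━━━━━━┓ 
──────────────────────────────┨        ┃ 
       1■                     ┃────────┨ 
   11223■                     ┃        ┃ 
   1■■■■■                     ┃     D  ┃ 
11 2■■■■■                     ┃--------┃ 
■322■■■■■                     ┃ 0      ┃ 
■■■■■■■■■                     ┃ 0      ┃ 
■■■■■■■■■                     ┃ 0      ┃ 
■■■■■■■■■                     ┃ 0   19.┃ 
■2■■■■■■■                     ┃ 0      ┃ 
■■■■■■■■■                     ┃ 0      ┃ 
                              ┃ 0      ┃ 
                              ┃━━━━━━━━┛ 
━━━━━━━━━━━━━━━━━━━━━━━━━━━━━━┛          


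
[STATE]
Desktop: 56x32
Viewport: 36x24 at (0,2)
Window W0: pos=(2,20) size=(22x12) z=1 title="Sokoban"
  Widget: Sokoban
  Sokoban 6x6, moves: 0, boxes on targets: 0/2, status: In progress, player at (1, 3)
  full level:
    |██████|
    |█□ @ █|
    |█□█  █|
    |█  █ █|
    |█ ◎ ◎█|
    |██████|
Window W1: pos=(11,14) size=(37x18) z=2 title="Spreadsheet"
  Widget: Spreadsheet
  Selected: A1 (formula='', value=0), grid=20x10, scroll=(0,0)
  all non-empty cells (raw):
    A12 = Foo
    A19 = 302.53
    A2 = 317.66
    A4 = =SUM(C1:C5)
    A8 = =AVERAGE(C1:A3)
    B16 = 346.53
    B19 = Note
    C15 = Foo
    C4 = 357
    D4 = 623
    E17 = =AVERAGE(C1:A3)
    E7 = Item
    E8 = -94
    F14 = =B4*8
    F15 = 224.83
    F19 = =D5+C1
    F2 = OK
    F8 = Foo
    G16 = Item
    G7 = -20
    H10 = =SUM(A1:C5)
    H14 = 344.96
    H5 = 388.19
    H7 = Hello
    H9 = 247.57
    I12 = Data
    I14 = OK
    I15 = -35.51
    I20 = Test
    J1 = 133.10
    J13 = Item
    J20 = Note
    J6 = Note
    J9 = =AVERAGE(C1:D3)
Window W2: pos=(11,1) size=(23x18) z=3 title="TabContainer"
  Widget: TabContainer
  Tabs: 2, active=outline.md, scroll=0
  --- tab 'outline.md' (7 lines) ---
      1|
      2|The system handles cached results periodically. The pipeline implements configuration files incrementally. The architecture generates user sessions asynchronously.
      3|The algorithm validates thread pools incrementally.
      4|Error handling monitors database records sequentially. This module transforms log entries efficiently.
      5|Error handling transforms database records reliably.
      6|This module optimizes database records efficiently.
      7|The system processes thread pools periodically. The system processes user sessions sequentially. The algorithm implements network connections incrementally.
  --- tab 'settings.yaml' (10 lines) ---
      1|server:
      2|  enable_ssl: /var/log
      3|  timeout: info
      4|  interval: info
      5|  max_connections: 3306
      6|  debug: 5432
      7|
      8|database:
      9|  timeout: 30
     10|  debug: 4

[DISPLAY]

           ┃ TabContainer        ┃  
           ┠─────────────────────┨  
           ┃[outline.md]│ setting┃  
           ┃─────────────────────┃  
           ┃                     ┃  
           ┃The system handles ca┃  
           ┃The algorithm validat┃  
           ┃Error handling monito┃  
           ┃Error handling transf┃  
           ┃This module optimizes┃  
           ┃The system processes ┃  
           ┃                     ┃  
           ┃                     ┃━━
           ┃                     ┃  
           ┃                     ┃──
           ┃                     ┃  
           ┗━━━━━━━━━━━━━━━━━━━━━┛ C
           ┃------------------------
  ┏━━━━━━━━┃  1      [0]       0    
  ┃ Sokoban┃  2   317.66       0    
  ┠────────┃  3        0       0    
  ┃██████  ┃  4      357       0    
  ┃█□ @ █  ┃  5        0       0    
  ┃█□█  █  ┃  6        0       0    


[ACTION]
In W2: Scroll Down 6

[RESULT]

           ┃ TabContainer        ┃  
           ┠─────────────────────┨  
           ┃[outline.md]│ setting┃  
           ┃─────────────────────┃  
           ┃The system processes ┃  
           ┃                     ┃  
           ┃                     ┃  
           ┃                     ┃  
           ┃                     ┃  
           ┃                     ┃  
           ┃                     ┃  
           ┃                     ┃  
           ┃                     ┃━━
           ┃                     ┃  
           ┃                     ┃──
           ┃                     ┃  
           ┗━━━━━━━━━━━━━━━━━━━━━┛ C
           ┃------------------------
  ┏━━━━━━━━┃  1      [0]       0    
  ┃ Sokoban┃  2   317.66       0    
  ┠────────┃  3        0       0    
  ┃██████  ┃  4      357       0    
  ┃█□ @ █  ┃  5        0       0    
  ┃█□█  █  ┃  6        0       0    


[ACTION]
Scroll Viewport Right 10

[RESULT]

 ┃ TabContainer        ┃            
 ┠─────────────────────┨            
 ┃[outline.md]│ setting┃            
 ┃─────────────────────┃            
 ┃The system processes ┃            
 ┃                     ┃            
 ┃                     ┃            
 ┃                     ┃            
 ┃                     ┃            
 ┃                     ┃            
 ┃                     ┃            
 ┃                     ┃            
 ┃                     ┃━━━━━━━━━━━━
 ┃                     ┃            
 ┃                     ┃────────────
 ┃                     ┃            
 ┗━━━━━━━━━━━━━━━━━━━━━┛ C       D  
 ┃----------------------------------
━┃  1      [0]       0       0      
n┃  2   317.66       0       0      
─┃  3        0       0       0      
 ┃  4      357       0     357     6
 ┃  5        0       0       0      
 ┃  6        0       0       0      


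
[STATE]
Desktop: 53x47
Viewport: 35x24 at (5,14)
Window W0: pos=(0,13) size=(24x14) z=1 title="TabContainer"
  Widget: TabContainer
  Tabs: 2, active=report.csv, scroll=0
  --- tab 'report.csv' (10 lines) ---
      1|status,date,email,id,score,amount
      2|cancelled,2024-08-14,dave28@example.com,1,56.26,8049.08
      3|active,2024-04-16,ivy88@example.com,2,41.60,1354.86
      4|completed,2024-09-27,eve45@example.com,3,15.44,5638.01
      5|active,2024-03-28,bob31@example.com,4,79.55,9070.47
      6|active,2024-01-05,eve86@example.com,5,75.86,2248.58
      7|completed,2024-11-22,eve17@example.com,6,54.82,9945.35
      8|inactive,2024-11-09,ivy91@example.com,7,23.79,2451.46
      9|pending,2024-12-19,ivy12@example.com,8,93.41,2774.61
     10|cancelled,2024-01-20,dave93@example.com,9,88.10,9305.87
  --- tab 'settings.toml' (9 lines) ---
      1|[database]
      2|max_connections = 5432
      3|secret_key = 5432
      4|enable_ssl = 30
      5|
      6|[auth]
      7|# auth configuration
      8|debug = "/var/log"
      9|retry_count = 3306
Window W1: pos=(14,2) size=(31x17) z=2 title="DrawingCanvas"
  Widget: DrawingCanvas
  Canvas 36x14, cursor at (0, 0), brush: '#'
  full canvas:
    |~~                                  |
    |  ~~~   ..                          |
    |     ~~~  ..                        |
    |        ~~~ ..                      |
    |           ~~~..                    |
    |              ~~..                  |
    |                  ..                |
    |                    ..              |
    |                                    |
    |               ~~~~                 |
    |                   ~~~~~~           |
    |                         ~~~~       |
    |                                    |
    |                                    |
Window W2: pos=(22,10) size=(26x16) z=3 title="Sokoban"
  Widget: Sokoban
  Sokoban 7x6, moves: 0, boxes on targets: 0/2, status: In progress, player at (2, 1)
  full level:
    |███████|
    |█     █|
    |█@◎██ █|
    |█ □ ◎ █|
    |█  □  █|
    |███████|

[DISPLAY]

Container┃       ┃█     █          
─────────┃       ┃█@◎██ █          
ort.csv]│┃       ┃█ □ ◎ █          
─────────┃       ┃█  □  █          
us,date,e┗━━━━━━━┃███████          
elled,2024-08-14,┃Moves: 0  0/2    
ve,2024-04-16,ivy┃                 
leted,2024-09-27,┃                 
ve,2024-03-28,bob┃                 
ve,2024-01-05,eve┃                 
leted,2024-11-22,┃                 
tive,2024-11-09,i┗━━━━━━━━━━━━━━━━━
━━━━━━━━━━━━━━━━━━┛                
                                   
                                   
                                   
                                   
                                   
                                   
                                   
                                   
                                   
                                   
                                   


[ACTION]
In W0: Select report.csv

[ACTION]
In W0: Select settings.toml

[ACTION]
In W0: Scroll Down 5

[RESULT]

Container┃       ┃█     █          
─────────┃       ┃█@◎██ █          
ort.csv │┃       ┃█ □ ◎ █          
─────────┃       ┃█  □  █          
h]       ┗━━━━━━━┃███████          
th configuration ┃Moves: 0  0/2    
g = "/var/log"   ┃                 
y_count = 3306   ┃                 
                 ┃                 
                 ┃                 
                 ┃                 
                 ┗━━━━━━━━━━━━━━━━━
━━━━━━━━━━━━━━━━━━┛                
                                   
                                   
                                   
                                   
                                   
                                   
                                   
                                   
                                   
                                   
                                   


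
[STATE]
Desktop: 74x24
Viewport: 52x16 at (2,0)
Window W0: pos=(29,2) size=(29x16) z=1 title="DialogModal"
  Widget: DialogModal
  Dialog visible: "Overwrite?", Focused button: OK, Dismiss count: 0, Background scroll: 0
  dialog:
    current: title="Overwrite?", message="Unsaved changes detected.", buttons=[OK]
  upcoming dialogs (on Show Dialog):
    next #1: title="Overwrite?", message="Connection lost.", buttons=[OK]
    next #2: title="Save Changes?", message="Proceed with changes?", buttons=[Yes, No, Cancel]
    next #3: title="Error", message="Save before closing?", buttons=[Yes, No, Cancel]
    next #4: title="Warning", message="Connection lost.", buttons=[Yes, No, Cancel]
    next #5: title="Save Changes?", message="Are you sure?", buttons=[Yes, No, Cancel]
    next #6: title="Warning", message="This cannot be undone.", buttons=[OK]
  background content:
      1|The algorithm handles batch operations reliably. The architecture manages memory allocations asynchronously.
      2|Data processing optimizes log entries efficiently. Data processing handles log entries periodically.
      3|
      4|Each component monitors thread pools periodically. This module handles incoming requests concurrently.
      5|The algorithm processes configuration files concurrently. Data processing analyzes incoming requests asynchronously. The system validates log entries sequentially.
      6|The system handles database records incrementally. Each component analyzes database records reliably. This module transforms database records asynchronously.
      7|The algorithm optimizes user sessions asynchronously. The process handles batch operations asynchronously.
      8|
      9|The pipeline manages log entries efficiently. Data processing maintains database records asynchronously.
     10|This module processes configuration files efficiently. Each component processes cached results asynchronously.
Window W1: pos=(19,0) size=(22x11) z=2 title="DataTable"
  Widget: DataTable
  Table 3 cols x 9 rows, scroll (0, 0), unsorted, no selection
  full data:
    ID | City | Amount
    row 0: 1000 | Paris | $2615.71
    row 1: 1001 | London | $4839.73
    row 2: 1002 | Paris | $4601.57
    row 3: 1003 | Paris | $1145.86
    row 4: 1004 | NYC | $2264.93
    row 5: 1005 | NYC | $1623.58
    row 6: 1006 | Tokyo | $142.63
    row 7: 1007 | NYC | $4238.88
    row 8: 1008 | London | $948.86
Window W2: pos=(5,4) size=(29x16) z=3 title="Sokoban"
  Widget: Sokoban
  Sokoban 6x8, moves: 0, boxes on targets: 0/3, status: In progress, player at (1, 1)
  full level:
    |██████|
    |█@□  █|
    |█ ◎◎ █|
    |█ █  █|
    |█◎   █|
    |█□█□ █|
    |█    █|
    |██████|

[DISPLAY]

                 ┏━━━━━━━━━━━━━━━━━━━━┓             
                 ┃ DataTable          ┃             
                 ┠────────────────────┨━━━━━━━━━━━━━
                 ┃ID  │City  │Amount  ┃l            
   ┏━━━━━━━━━━━━━━━━━━━━━━━━━━━┓──────┃─────────────
   ┃ Sokoban                   ┃615.71┃hm handles ba
   ┠───────────────────────────┨839.73┃sing optimize
   ┃██████                     ┃601.57┃             
   ┃█@□  █                     ┃145.86┃─────────────
   ┃█ ◎◎ █                     ┃264.93┃erwrite?     
   ┃█ █  █                     ┃━━━━━━┛changes detec
   ┃█◎   █                     ┃        [OK]        
   ┃█□█□ █                     ┃────────────────────
   ┃█    █                     ┃pipeline manages log
   ┃██████                     ┃ module processes co
   ┃Moves: 0  0/3              ┃                    


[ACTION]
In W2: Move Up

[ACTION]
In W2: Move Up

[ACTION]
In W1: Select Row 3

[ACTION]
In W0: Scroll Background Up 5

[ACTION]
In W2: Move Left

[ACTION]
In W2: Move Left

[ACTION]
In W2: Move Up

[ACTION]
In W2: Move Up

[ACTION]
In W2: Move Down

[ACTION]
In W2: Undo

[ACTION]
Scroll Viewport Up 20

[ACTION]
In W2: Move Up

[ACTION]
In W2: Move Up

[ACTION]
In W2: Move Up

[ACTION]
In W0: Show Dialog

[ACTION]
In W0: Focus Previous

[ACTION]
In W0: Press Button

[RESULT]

                 ┏━━━━━━━━━━━━━━━━━━━━┓             
                 ┃ DataTable          ┃             
                 ┠────────────────────┨━━━━━━━━━━━━━
                 ┃ID  │City  │Amount  ┃l            
   ┏━━━━━━━━━━━━━━━━━━━━━━━━━━━┓──────┃─────────────
   ┃ Sokoban                   ┃615.71┃hm handles ba
   ┠───────────────────────────┨839.73┃sing optimize
   ┃██████                     ┃601.57┃             
   ┃█@□  █                     ┃145.86┃ent monitors 
   ┃█ ◎◎ █                     ┃264.93┃hm processes 
   ┃█ █  █                     ┃━━━━━━┛handles datab
   ┃█◎   █                     ┃algorithm optimizes 
   ┃█□█□ █                     ┃                    
   ┃█    █                     ┃pipeline manages log
   ┃██████                     ┃ module processes co
   ┃Moves: 0  0/3              ┃                    


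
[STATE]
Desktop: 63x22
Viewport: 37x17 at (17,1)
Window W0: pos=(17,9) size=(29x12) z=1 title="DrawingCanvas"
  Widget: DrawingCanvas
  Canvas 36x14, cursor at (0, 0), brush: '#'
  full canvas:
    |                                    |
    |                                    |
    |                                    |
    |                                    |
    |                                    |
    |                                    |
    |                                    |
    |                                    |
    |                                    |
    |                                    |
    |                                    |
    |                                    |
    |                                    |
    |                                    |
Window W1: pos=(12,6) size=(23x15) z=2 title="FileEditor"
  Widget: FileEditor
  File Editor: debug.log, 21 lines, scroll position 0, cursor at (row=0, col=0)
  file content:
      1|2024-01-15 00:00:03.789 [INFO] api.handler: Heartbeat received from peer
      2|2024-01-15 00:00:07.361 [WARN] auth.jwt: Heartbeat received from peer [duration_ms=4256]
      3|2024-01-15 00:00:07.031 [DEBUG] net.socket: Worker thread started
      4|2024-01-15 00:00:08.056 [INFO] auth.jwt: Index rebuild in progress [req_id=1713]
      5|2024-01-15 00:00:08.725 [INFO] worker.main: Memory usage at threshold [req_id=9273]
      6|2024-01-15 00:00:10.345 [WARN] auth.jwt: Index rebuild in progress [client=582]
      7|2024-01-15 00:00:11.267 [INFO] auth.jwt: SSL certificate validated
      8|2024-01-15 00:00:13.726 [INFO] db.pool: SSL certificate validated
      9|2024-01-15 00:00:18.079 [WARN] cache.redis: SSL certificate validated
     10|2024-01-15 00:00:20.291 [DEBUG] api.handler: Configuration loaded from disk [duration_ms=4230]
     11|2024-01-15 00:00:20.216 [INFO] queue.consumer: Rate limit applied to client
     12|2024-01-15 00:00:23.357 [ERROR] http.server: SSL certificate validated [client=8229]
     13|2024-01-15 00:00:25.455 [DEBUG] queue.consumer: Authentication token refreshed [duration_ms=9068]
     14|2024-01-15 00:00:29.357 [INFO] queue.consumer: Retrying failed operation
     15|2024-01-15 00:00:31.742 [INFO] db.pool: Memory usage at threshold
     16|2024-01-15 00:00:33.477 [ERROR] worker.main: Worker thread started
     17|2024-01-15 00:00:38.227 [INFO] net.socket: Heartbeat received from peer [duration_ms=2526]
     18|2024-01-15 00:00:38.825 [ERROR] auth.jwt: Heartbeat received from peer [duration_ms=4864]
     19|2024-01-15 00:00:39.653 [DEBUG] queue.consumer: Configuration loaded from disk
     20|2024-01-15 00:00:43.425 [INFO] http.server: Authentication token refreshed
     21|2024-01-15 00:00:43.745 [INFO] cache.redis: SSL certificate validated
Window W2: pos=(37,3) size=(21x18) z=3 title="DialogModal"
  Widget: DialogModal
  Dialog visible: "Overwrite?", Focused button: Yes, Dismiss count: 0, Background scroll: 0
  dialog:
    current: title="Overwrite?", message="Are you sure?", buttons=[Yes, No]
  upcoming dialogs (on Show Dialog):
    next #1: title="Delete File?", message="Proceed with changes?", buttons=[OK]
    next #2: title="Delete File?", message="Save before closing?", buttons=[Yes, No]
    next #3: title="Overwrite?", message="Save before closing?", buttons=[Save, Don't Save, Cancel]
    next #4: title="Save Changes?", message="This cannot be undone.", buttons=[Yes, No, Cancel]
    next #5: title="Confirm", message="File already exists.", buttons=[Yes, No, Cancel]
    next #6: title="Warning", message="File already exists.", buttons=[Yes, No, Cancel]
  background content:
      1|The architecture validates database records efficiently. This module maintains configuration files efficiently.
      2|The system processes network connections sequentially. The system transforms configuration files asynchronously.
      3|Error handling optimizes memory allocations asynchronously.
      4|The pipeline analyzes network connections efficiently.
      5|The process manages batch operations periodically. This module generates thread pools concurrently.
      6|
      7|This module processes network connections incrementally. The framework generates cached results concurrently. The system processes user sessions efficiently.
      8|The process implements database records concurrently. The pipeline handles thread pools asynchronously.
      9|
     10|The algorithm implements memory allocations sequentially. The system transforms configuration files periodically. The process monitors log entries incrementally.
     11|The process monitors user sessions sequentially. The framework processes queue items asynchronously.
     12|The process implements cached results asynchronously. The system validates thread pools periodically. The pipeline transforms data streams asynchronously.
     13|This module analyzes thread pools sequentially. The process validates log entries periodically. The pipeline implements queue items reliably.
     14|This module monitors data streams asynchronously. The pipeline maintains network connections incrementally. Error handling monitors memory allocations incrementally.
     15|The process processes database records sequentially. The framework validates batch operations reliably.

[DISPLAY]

                                     
                                     
                    ┏━━━━━━━━━━━━━━━━
                    ┃ DialogModal    
                    ┠────────────────
━━━━━━━━━━━━━━━━━┓  ┃The architecture
eEditor          ┃  ┃The system proce
─────────────────┨  ┃Error handling o
-01-15 00:00:03.▲┃━━┃The pipeline ana
-01-15 00:00:07.█┃  ┃Th┌─────────────
-01-15 00:00:07.░┃──┃  │  Overwrite? 
-01-15 00:00:08.░┃  ┃Th│Are you sure?
-01-15 00:00:08.░┃  ┃Th│  [Yes]  No  
-01-15 00:00:10.░┃  ┃  └─────────────
-01-15 00:00:11.░┃  ┃The algorithm im
-01-15 00:00:13.░┃  ┃The process moni
-01-15 00:00:18.░┃  ┃The process impl


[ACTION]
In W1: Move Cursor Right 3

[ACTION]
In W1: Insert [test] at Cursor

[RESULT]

                                     
                                     
                    ┏━━━━━━━━━━━━━━━━
                    ┃ DialogModal    
                    ┠────────────────
━━━━━━━━━━━━━━━━━┓  ┃The architecture
eEditor          ┃  ┃The system proce
─────────────────┨  ┃Error handling o
est█-01-15 00:00▲┃━━┃The pipeline ana
-01-15 00:00:07.█┃  ┃Th┌─────────────
-01-15 00:00:07.░┃──┃  │  Overwrite? 
-01-15 00:00:08.░┃  ┃Th│Are you sure?
-01-15 00:00:08.░┃  ┃Th│  [Yes]  No  
-01-15 00:00:10.░┃  ┃  └─────────────
-01-15 00:00:11.░┃  ┃The algorithm im
-01-15 00:00:13.░┃  ┃The process moni
-01-15 00:00:18.░┃  ┃The process impl


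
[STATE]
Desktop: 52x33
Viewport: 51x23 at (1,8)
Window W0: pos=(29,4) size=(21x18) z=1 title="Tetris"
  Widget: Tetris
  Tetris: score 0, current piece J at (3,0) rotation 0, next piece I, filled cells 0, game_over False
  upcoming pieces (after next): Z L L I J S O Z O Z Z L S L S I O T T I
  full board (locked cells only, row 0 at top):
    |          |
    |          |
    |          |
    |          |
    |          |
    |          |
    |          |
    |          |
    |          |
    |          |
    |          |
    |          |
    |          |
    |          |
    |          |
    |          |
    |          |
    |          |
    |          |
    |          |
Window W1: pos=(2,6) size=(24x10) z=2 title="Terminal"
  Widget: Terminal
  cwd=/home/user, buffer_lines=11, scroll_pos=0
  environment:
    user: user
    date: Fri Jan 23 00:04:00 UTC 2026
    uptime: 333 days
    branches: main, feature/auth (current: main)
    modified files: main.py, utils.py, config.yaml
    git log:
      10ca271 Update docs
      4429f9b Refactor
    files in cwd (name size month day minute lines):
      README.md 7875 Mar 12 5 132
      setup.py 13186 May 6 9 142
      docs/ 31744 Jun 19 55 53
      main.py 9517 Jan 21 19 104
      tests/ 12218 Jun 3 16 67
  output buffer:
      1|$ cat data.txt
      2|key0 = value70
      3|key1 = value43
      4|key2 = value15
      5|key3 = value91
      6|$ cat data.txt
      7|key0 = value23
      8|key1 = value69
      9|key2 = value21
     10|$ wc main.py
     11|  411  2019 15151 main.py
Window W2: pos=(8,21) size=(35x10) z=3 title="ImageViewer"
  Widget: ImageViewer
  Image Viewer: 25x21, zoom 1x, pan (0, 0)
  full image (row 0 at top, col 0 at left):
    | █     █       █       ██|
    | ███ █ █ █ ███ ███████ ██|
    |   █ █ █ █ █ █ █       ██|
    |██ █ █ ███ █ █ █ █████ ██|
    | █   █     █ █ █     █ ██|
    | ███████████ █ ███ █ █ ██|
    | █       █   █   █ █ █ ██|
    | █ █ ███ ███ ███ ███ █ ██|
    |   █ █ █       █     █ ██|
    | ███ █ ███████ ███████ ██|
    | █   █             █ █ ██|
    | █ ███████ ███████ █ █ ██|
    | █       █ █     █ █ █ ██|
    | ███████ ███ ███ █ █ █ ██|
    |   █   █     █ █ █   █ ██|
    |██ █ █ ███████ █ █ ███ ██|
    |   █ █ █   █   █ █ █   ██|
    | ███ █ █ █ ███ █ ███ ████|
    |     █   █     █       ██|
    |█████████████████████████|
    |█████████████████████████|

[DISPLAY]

 ┠──────────────────────┨   ┃          │████    ┃  
 ┃$ cat data.txt        ┃   ┃          │        ┃  
 ┃key0 = value70        ┃   ┃          │        ┃  
 ┃key1 = value43        ┃   ┃          │        ┃  
 ┃key2 = value15        ┃   ┃          │        ┃  
 ┃key3 = value91        ┃   ┃          │Score:  ┃  
 ┃$ cat data.txt        ┃   ┃          │0       ┃  
 ┗━━━━━━━━━━━━━━━━━━━━━━┛   ┃          │        ┃  
                            ┃          │        ┃  
                            ┃          │        ┃  
                            ┃          │        ┃  
                            ┃          │        ┃  
                            ┃          │        ┃  
       ┏━━━━━━━━━━━━━━━━━━━━━━━━━━━━━━━━━┓━━━━━━┛  
       ┃ ImageViewer                     ┃         
       ┠─────────────────────────────────┨         
       ┃ █     █       █       ██        ┃         
       ┃ ███ █ █ █ ███ ███████ ██        ┃         
       ┃   █ █ █ █ █ █ █       ██        ┃         
       ┃██ █ █ ███ █ █ █ █████ ██        ┃         
       ┃ █   █     █ █ █     █ ██        ┃         
       ┃ ███████████ █ ███ █ █ ██        ┃         
       ┗━━━━━━━━━━━━━━━━━━━━━━━━━━━━━━━━━┛         


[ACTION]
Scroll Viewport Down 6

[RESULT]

 ┃key0 = value70        ┃   ┃          │        ┃  
 ┃key1 = value43        ┃   ┃          │        ┃  
 ┃key2 = value15        ┃   ┃          │        ┃  
 ┃key3 = value91        ┃   ┃          │Score:  ┃  
 ┃$ cat data.txt        ┃   ┃          │0       ┃  
 ┗━━━━━━━━━━━━━━━━━━━━━━┛   ┃          │        ┃  
                            ┃          │        ┃  
                            ┃          │        ┃  
                            ┃          │        ┃  
                            ┃          │        ┃  
                            ┃          │        ┃  
       ┏━━━━━━━━━━━━━━━━━━━━━━━━━━━━━━━━━┓━━━━━━┛  
       ┃ ImageViewer                     ┃         
       ┠─────────────────────────────────┨         
       ┃ █     █       █       ██        ┃         
       ┃ ███ █ █ █ ███ ███████ ██        ┃         
       ┃   █ █ █ █ █ █ █       ██        ┃         
       ┃██ █ █ ███ █ █ █ █████ ██        ┃         
       ┃ █   █     █ █ █     █ ██        ┃         
       ┃ ███████████ █ ███ █ █ ██        ┃         
       ┗━━━━━━━━━━━━━━━━━━━━━━━━━━━━━━━━━┛         
                                                   
                                                   


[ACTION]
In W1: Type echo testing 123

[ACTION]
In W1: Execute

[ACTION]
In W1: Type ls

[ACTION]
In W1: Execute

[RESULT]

 ┃$ echo testing 123    ┃   ┃          │        ┃  
 ┃testing 123           ┃   ┃          │        ┃  
 ┃$ ls                  ┃   ┃          │        ┃  
 ┃README.md  setup.py  d┃   ┃          │Score:  ┃  
 ┃$ █                   ┃   ┃          │0       ┃  
 ┗━━━━━━━━━━━━━━━━━━━━━━┛   ┃          │        ┃  
                            ┃          │        ┃  
                            ┃          │        ┃  
                            ┃          │        ┃  
                            ┃          │        ┃  
                            ┃          │        ┃  
       ┏━━━━━━━━━━━━━━━━━━━━━━━━━━━━━━━━━┓━━━━━━┛  
       ┃ ImageViewer                     ┃         
       ┠─────────────────────────────────┨         
       ┃ █     █       █       ██        ┃         
       ┃ ███ █ █ █ ███ ███████ ██        ┃         
       ┃   █ █ █ █ █ █ █       ██        ┃         
       ┃██ █ █ ███ █ █ █ █████ ██        ┃         
       ┃ █   █     █ █ █     █ ██        ┃         
       ┃ ███████████ █ ███ █ █ ██        ┃         
       ┗━━━━━━━━━━━━━━━━━━━━━━━━━━━━━━━━━┛         
                                                   
                                                   


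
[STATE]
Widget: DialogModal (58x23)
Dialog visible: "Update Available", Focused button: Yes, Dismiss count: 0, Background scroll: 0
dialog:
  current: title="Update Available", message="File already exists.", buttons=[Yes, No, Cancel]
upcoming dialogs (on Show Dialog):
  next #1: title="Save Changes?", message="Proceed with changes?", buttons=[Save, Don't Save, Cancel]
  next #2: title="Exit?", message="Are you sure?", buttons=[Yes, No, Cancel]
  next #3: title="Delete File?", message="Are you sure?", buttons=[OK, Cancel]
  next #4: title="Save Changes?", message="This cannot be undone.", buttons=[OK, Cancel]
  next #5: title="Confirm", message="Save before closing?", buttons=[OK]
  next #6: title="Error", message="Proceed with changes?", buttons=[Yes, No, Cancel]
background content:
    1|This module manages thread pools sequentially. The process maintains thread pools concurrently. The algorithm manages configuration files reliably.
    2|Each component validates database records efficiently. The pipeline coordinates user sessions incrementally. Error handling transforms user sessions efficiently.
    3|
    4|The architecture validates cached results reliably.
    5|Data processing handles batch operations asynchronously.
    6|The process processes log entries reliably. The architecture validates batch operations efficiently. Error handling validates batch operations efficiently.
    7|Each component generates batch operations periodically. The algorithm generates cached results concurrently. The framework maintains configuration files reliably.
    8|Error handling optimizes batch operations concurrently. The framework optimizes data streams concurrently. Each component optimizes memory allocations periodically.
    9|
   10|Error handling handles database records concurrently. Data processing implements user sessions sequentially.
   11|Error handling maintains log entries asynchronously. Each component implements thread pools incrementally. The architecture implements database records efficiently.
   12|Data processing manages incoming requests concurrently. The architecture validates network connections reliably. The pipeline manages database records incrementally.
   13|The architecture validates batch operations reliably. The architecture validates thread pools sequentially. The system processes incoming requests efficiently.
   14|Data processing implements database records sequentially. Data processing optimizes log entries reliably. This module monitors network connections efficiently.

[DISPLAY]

This module manages thread pools sequentially. The process
Each component validates database records efficiently. The
                                                          
The architecture validates cached results reliably.       
Data processing handles batch operations asynchronously.  
The process processes log entries reliably. The architectu
Each component generates batch operations periodically. Th
Error handling optimizes batch operations concurrently. Th
                                                          
Error handling ha┌──────────────────────┐oncurrently. Data
Error handling ma│   Update Available   │chronously. Each 
Data processing m│ File already exists. │ concurrently. Th
The architecture │ [Yes]  No   Cancel   │ns reliably. The 
Data processing i└──────────────────────┘ds sequentially. 
                                                          
                                                          
                                                          
                                                          
                                                          
                                                          
                                                          
                                                          
                                                          


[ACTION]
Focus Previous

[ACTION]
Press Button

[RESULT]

This module manages thread pools sequentially. The process
Each component validates database records efficiently. The
                                                          
The architecture validates cached results reliably.       
Data processing handles batch operations asynchronously.  
The process processes log entries reliably. The architectu
Each component generates batch operations periodically. Th
Error handling optimizes batch operations concurrently. Th
                                                          
Error handling handles database records concurrently. Data
Error handling maintains log entries asynchronously. Each 
Data processing manages incoming requests concurrently. Th
The architecture validates batch operations reliably. The 
Data processing implements database records sequentially. 
                                                          
                                                          
                                                          
                                                          
                                                          
                                                          
                                                          
                                                          
                                                          


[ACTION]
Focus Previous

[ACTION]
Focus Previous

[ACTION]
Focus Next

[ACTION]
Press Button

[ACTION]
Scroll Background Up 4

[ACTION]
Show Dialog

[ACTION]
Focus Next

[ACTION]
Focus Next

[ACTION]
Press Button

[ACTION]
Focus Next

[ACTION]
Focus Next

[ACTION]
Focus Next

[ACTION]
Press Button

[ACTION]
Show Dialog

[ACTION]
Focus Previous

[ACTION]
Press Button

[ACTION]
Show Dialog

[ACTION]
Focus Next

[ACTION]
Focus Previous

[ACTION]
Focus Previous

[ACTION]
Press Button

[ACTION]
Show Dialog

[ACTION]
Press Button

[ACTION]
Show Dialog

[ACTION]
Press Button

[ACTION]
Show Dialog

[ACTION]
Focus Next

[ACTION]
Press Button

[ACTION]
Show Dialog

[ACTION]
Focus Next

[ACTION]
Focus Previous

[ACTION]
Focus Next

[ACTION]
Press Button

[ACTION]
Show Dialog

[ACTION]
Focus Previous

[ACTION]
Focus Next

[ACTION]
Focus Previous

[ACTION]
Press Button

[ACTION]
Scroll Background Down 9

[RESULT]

Error handling handles database records concurrently. Data
Error handling maintains log entries asynchronously. Each 
Data processing manages incoming requests concurrently. Th
The architecture validates batch operations reliably. The 
Data processing implements database records sequentially. 
                                                          
                                                          
                                                          
                                                          
                                                          
                                                          
                                                          
                                                          
                                                          
                                                          
                                                          
                                                          
                                                          
                                                          
                                                          
                                                          
                                                          
                                                          
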